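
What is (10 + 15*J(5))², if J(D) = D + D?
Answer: 25600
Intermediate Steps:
J(D) = 2*D
(10 + 15*J(5))² = (10 + 15*(2*5))² = (10 + 15*10)² = (10 + 150)² = 160² = 25600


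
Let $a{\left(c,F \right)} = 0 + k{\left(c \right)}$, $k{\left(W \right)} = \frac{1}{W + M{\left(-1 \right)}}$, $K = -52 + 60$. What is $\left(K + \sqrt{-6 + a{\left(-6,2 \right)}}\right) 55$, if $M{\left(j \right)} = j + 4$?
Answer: $440 + \frac{55 i \sqrt{57}}{3} \approx 440.0 + 138.41 i$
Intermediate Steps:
$M{\left(j \right)} = 4 + j$
$K = 8$
$k{\left(W \right)} = \frac{1}{3 + W}$ ($k{\left(W \right)} = \frac{1}{W + \left(4 - 1\right)} = \frac{1}{W + 3} = \frac{1}{3 + W}$)
$a{\left(c,F \right)} = \frac{1}{3 + c}$ ($a{\left(c,F \right)} = 0 + \frac{1}{3 + c} = \frac{1}{3 + c}$)
$\left(K + \sqrt{-6 + a{\left(-6,2 \right)}}\right) 55 = \left(8 + \sqrt{-6 + \frac{1}{3 - 6}}\right) 55 = \left(8 + \sqrt{-6 + \frac{1}{-3}}\right) 55 = \left(8 + \sqrt{-6 - \frac{1}{3}}\right) 55 = \left(8 + \sqrt{- \frac{19}{3}}\right) 55 = \left(8 + \frac{i \sqrt{57}}{3}\right) 55 = 440 + \frac{55 i \sqrt{57}}{3}$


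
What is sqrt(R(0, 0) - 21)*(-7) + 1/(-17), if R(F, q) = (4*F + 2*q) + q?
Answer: -1/17 - 7*I*sqrt(21) ≈ -0.058824 - 32.078*I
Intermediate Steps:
R(F, q) = 3*q + 4*F (R(F, q) = (2*q + 4*F) + q = 3*q + 4*F)
sqrt(R(0, 0) - 21)*(-7) + 1/(-17) = sqrt((3*0 + 4*0) - 21)*(-7) + 1/(-17) = sqrt((0 + 0) - 21)*(-7) - 1/17 = sqrt(0 - 21)*(-7) - 1/17 = sqrt(-21)*(-7) - 1/17 = (I*sqrt(21))*(-7) - 1/17 = -7*I*sqrt(21) - 1/17 = -1/17 - 7*I*sqrt(21)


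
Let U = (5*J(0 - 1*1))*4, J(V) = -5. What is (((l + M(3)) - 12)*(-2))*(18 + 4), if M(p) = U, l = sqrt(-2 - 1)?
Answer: 4928 - 44*I*sqrt(3) ≈ 4928.0 - 76.21*I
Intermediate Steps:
U = -100 (U = (5*(-5))*4 = -25*4 = -100)
l = I*sqrt(3) (l = sqrt(-3) = I*sqrt(3) ≈ 1.732*I)
M(p) = -100
(((l + M(3)) - 12)*(-2))*(18 + 4) = (((I*sqrt(3) - 100) - 12)*(-2))*(18 + 4) = (((-100 + I*sqrt(3)) - 12)*(-2))*22 = ((-112 + I*sqrt(3))*(-2))*22 = (224 - 2*I*sqrt(3))*22 = 4928 - 44*I*sqrt(3)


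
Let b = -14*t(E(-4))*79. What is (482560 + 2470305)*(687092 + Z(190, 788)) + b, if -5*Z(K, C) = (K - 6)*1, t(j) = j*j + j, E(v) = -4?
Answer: 2028781239876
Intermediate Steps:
t(j) = j + j**2 (t(j) = j**2 + j = j + j**2)
Z(K, C) = 6/5 - K/5 (Z(K, C) = -(K - 6)/5 = -(-6 + K)/5 = 6/5 - K/5)
b = -13272 (b = -(-56)*(1 - 4)*79 = -(-56)*(-3)*79 = -14*12*79 = -168*79 = -13272)
(482560 + 2470305)*(687092 + Z(190, 788)) + b = (482560 + 2470305)*(687092 + (6/5 - 1/5*190)) - 13272 = 2952865*(687092 + (6/5 - 38)) - 13272 = 2952865*(687092 - 184/5) - 13272 = 2952865*(3435276/5) - 13272 = 2028781253148 - 13272 = 2028781239876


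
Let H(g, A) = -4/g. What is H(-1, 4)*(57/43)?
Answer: 228/43 ≈ 5.3023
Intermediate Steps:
H(-1, 4)*(57/43) = (-4/(-1))*(57/43) = (-4*(-1))*(57*(1/43)) = 4*(57/43) = 228/43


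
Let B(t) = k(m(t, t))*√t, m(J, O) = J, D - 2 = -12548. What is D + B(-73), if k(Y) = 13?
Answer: -12546 + 13*I*√73 ≈ -12546.0 + 111.07*I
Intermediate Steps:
D = -12546 (D = 2 - 12548 = -12546)
B(t) = 13*√t
D + B(-73) = -12546 + 13*√(-73) = -12546 + 13*(I*√73) = -12546 + 13*I*√73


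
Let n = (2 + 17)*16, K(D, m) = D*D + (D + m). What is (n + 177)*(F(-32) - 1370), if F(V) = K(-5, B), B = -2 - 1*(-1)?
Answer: -649831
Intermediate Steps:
B = -1 (B = -2 + 1 = -1)
K(D, m) = D + m + D² (K(D, m) = D² + (D + m) = D + m + D²)
F(V) = 19 (F(V) = -5 - 1 + (-5)² = -5 - 1 + 25 = 19)
n = 304 (n = 19*16 = 304)
(n + 177)*(F(-32) - 1370) = (304 + 177)*(19 - 1370) = 481*(-1351) = -649831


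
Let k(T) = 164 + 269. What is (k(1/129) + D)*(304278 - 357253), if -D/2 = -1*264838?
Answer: -28082524275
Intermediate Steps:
k(T) = 433
D = 529676 (D = -(-2)*264838 = -2*(-264838) = 529676)
(k(1/129) + D)*(304278 - 357253) = (433 + 529676)*(304278 - 357253) = 530109*(-52975) = -28082524275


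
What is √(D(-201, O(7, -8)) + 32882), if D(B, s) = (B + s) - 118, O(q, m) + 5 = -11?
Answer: √32547 ≈ 180.41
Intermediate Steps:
O(q, m) = -16 (O(q, m) = -5 - 11 = -16)
D(B, s) = -118 + B + s
√(D(-201, O(7, -8)) + 32882) = √((-118 - 201 - 16) + 32882) = √(-335 + 32882) = √32547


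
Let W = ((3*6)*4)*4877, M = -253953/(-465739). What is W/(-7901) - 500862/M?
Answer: -614387694827150/668827551 ≈ -9.1860e+5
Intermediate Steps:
M = 253953/465739 (M = -253953*(-1)/465739 = -1*(-253953/465739) = 253953/465739 ≈ 0.54527)
W = 351144 (W = (18*4)*4877 = 72*4877 = 351144)
W/(-7901) - 500862/M = 351144/(-7901) - 500862/253953/465739 = 351144*(-1/7901) - 500862*465739/253953 = -351144/7901 - 77756989006/84651 = -614387694827150/668827551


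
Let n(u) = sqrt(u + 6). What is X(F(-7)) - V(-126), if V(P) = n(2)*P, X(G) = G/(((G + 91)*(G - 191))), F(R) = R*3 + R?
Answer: 4/1971 + 252*sqrt(2) ≈ 356.38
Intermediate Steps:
F(R) = 4*R (F(R) = 3*R + R = 4*R)
n(u) = sqrt(6 + u)
X(G) = G/((-191 + G)*(91 + G)) (X(G) = G/(((91 + G)*(-191 + G))) = G/(((-191 + G)*(91 + G))) = G*(1/((-191 + G)*(91 + G))) = G/((-191 + G)*(91 + G)))
V(P) = 2*P*sqrt(2) (V(P) = sqrt(6 + 2)*P = sqrt(8)*P = (2*sqrt(2))*P = 2*P*sqrt(2))
X(F(-7)) - V(-126) = (4*(-7))/(-17381 + (4*(-7))**2 - 400*(-7)) - 2*(-126)*sqrt(2) = -28/(-17381 + (-28)**2 - 100*(-28)) - (-252)*sqrt(2) = -28/(-17381 + 784 + 2800) + 252*sqrt(2) = -28/(-13797) + 252*sqrt(2) = -28*(-1/13797) + 252*sqrt(2) = 4/1971 + 252*sqrt(2)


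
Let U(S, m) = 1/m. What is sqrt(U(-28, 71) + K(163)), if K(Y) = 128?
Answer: sqrt(645319)/71 ≈ 11.314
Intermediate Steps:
sqrt(U(-28, 71) + K(163)) = sqrt(1/71 + 128) = sqrt(9089/71) = sqrt(645319)/71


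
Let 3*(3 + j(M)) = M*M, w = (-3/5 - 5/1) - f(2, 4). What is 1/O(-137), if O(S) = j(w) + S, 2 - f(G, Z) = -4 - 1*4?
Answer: -25/1472 ≈ -0.016984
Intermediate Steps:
f(G, Z) = 10 (f(G, Z) = 2 - (-4 - 1*4) = 2 - (-4 - 4) = 2 - 1*(-8) = 2 + 8 = 10)
w = -78/5 (w = (-3/5 - 5/1) - 1*10 = (-3*1/5 - 5*1) - 10 = (-3/5 - 5) - 10 = -28/5 - 10 = -78/5 ≈ -15.600)
j(M) = -3 + M**2/3 (j(M) = -3 + (M*M)/3 = -3 + M**2/3)
O(S) = 1953/25 + S (O(S) = (-3 + (-78/5)**2/3) + S = (-3 + (1/3)*(6084/25)) + S = (-3 + 2028/25) + S = 1953/25 + S)
1/O(-137) = 1/(1953/25 - 137) = 1/(-1472/25) = -25/1472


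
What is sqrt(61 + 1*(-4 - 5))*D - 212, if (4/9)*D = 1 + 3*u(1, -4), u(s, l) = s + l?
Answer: -212 - 36*sqrt(13) ≈ -341.80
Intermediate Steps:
u(s, l) = l + s
D = -18 (D = 9*(1 + 3*(-4 + 1))/4 = 9*(1 + 3*(-3))/4 = 9*(1 - 9)/4 = (9/4)*(-8) = -18)
sqrt(61 + 1*(-4 - 5))*D - 212 = sqrt(61 + 1*(-4 - 5))*(-18) - 212 = sqrt(61 + 1*(-9))*(-18) - 212 = sqrt(61 - 9)*(-18) - 212 = sqrt(52)*(-18) - 212 = (2*sqrt(13))*(-18) - 212 = -36*sqrt(13) - 212 = -212 - 36*sqrt(13)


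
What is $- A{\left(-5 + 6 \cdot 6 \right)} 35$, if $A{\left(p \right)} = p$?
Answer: $-1085$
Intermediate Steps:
$- A{\left(-5 + 6 \cdot 6 \right)} 35 = - (-5 + 6 \cdot 6) 35 = - (-5 + 36) 35 = \left(-1\right) 31 \cdot 35 = \left(-31\right) 35 = -1085$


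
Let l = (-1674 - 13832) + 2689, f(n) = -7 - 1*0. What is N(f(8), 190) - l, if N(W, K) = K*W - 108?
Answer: 11379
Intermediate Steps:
f(n) = -7 (f(n) = -7 + 0 = -7)
N(W, K) = -108 + K*W
l = -12817 (l = -15506 + 2689 = -12817)
N(f(8), 190) - l = (-108 + 190*(-7)) - 1*(-12817) = (-108 - 1330) + 12817 = -1438 + 12817 = 11379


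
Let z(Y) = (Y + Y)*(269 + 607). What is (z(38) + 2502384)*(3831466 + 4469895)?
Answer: 21325864354560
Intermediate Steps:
z(Y) = 1752*Y (z(Y) = (2*Y)*876 = 1752*Y)
(z(38) + 2502384)*(3831466 + 4469895) = (1752*38 + 2502384)*(3831466 + 4469895) = (66576 + 2502384)*8301361 = 2568960*8301361 = 21325864354560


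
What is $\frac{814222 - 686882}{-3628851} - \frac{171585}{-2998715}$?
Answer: $\frac{48160006147}{2176377985293} \approx 0.022129$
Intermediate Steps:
$\frac{814222 - 686882}{-3628851} - \frac{171585}{-2998715} = 127340 \left(- \frac{1}{3628851}\right) - - \frac{34317}{599743} = - \frac{127340}{3628851} + \frac{34317}{599743} = \frac{48160006147}{2176377985293}$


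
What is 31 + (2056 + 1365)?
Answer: 3452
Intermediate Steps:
31 + (2056 + 1365) = 31 + 3421 = 3452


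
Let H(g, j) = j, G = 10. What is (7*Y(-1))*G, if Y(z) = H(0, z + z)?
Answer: -140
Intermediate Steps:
Y(z) = 2*z (Y(z) = z + z = 2*z)
(7*Y(-1))*G = (7*(2*(-1)))*10 = (7*(-2))*10 = -14*10 = -140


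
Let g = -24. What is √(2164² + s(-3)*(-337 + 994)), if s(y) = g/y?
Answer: 2*√1172038 ≈ 2165.2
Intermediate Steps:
s(y) = -24/y
√(2164² + s(-3)*(-337 + 994)) = √(2164² + (-24/(-3))*(-337 + 994)) = √(4682896 - 24*(-⅓)*657) = √(4682896 + 8*657) = √(4682896 + 5256) = √4688152 = 2*√1172038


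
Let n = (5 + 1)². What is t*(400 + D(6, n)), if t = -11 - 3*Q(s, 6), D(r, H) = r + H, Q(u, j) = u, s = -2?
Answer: -2210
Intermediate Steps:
n = 36 (n = 6² = 36)
D(r, H) = H + r
t = -5 (t = -11 - 3*(-2) = -11 + 6 = -5)
t*(400 + D(6, n)) = -5*(400 + (36 + 6)) = -5*(400 + 42) = -5*442 = -2210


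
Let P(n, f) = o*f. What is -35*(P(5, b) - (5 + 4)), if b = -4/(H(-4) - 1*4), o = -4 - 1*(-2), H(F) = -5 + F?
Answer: 4375/13 ≈ 336.54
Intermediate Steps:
o = -2 (o = -4 + 2 = -2)
b = 4/13 (b = -4/((-5 - 4) - 1*4) = -4/(-9 - 4) = -4/(-13) = -4*(-1/13) = 4/13 ≈ 0.30769)
P(n, f) = -2*f
-35*(P(5, b) - (5 + 4)) = -35*(-2*4/13 - (5 + 4)) = -35*(-8/13 - 1*9) = -35*(-8/13 - 9) = -35*(-125/13) = 4375/13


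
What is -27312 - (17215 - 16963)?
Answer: -27564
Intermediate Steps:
-27312 - (17215 - 16963) = -27312 - 1*252 = -27312 - 252 = -27564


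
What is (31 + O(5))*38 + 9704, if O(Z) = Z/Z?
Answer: 10920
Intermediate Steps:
O(Z) = 1
(31 + O(5))*38 + 9704 = (31 + 1)*38 + 9704 = 32*38 + 9704 = 1216 + 9704 = 10920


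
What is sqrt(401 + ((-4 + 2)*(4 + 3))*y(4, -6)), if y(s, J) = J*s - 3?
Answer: sqrt(779) ≈ 27.911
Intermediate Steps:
y(s, J) = -3 + J*s
sqrt(401 + ((-4 + 2)*(4 + 3))*y(4, -6)) = sqrt(401 + ((-4 + 2)*(4 + 3))*(-3 - 6*4)) = sqrt(401 + (-2*7)*(-3 - 24)) = sqrt(401 - 14*(-27)) = sqrt(401 + 378) = sqrt(779)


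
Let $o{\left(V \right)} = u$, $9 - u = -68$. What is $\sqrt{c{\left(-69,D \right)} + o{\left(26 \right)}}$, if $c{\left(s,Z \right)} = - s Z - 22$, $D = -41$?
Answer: $i \sqrt{2774} \approx 52.669 i$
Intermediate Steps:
$u = 77$ ($u = 9 - -68 = 9 + 68 = 77$)
$o{\left(V \right)} = 77$
$c{\left(s,Z \right)} = -22 - Z s$ ($c{\left(s,Z \right)} = - Z s - 22 = -22 - Z s$)
$\sqrt{c{\left(-69,D \right)} + o{\left(26 \right)}} = \sqrt{\left(-22 - \left(-41\right) \left(-69\right)\right) + 77} = \sqrt{\left(-22 - 2829\right) + 77} = \sqrt{-2851 + 77} = \sqrt{-2774} = i \sqrt{2774}$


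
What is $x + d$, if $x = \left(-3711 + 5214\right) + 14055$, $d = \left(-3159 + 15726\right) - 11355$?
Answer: $16770$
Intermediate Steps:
$d = 1212$ ($d = 12567 - 11355 = 1212$)
$x = 15558$ ($x = 1503 + 14055 = 15558$)
$x + d = 15558 + 1212 = 16770$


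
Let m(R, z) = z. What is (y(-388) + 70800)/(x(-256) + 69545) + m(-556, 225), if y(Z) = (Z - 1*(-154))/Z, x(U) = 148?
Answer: 1018611589/4506814 ≈ 226.02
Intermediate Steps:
y(Z) = (154 + Z)/Z (y(Z) = (Z + 154)/Z = (154 + Z)/Z)
(y(-388) + 70800)/(x(-256) + 69545) + m(-556, 225) = ((154 - 388)/(-388) + 70800)/(148 + 69545) + 225 = (-1/388*(-234) + 70800)/69693 + 225 = (117/194 + 70800)*(1/69693) + 225 = (13735317/194)*(1/69693) + 225 = 4578439/4506814 + 225 = 1018611589/4506814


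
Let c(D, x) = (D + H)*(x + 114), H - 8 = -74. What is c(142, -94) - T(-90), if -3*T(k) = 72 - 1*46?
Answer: 4586/3 ≈ 1528.7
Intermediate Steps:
H = -66 (H = 8 - 74 = -66)
T(k) = -26/3 (T(k) = -(72 - 1*46)/3 = -(72 - 46)/3 = -⅓*26 = -26/3)
c(D, x) = (-66 + D)*(114 + x) (c(D, x) = (D - 66)*(x + 114) = (-66 + D)*(114 + x))
c(142, -94) - T(-90) = (-7524 - 66*(-94) + 114*142 + 142*(-94)) - 1*(-26/3) = (-7524 + 6204 + 16188 - 13348) + 26/3 = 1520 + 26/3 = 4586/3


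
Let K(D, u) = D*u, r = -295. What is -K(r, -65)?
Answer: -19175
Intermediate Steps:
-K(r, -65) = -(-295)*(-65) = -1*19175 = -19175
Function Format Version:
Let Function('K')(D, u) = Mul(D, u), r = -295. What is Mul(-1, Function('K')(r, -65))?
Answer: -19175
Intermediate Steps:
Mul(-1, Function('K')(r, -65)) = Mul(-1, Mul(-295, -65)) = Mul(-1, 19175) = -19175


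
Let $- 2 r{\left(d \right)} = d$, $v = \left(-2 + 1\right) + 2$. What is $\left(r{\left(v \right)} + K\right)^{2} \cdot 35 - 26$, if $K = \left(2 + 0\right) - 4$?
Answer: $\frac{771}{4} \approx 192.75$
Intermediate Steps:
$v = 1$ ($v = -1 + 2 = 1$)
$r{\left(d \right)} = - \frac{d}{2}$
$K = -2$ ($K = 2 - 4 = -2$)
$\left(r{\left(v \right)} + K\right)^{2} \cdot 35 - 26 = \left(\left(- \frac{1}{2}\right) 1 - 2\right)^{2} \cdot 35 - 26 = \left(- \frac{1}{2} - 2\right)^{2} \cdot 35 - 26 = \left(- \frac{5}{2}\right)^{2} \cdot 35 - 26 = \frac{25}{4} \cdot 35 - 26 = \frac{875}{4} - 26 = \frac{771}{4}$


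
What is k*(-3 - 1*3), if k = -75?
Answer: 450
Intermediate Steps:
k*(-3 - 1*3) = -75*(-3 - 1*3) = -75*(-3 - 3) = -75*(-6) = 450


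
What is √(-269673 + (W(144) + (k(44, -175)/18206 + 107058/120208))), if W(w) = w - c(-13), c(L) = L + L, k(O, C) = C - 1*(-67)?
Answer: I*√20168705480990409474670/273563356 ≈ 519.14*I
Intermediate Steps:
k(O, C) = 67 + C (k(O, C) = C + 67 = 67 + C)
c(L) = 2*L
W(w) = 26 + w (W(w) = w - 2*(-13) = w - 1*(-26) = w + 26 = 26 + w)
√(-269673 + (W(144) + (k(44, -175)/18206 + 107058/120208))) = √(-269673 + ((26 + 144) + ((67 - 175)/18206 + 107058/120208))) = √(-269673 + (170 + (-108*1/18206 + 107058*(1/120208)))) = √(-269673 + (170 + (-54/9103 + 53529/60104))) = √(-269673 + (170 + 484028871/547126712)) = √(-269673 + 93495569911/547126712) = √(-147451806235265/547126712) = I*√20168705480990409474670/273563356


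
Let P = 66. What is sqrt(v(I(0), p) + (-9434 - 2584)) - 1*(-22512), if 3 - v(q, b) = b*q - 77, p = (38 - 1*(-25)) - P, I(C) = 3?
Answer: 22512 + I*sqrt(11929) ≈ 22512.0 + 109.22*I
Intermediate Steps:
p = -3 (p = (38 - 1*(-25)) - 1*66 = (38 + 25) - 66 = 63 - 66 = -3)
v(q, b) = 80 - b*q (v(q, b) = 3 - (b*q - 77) = 3 - (-77 + b*q) = 3 + (77 - b*q) = 80 - b*q)
sqrt(v(I(0), p) + (-9434 - 2584)) - 1*(-22512) = sqrt((80 - 1*(-3)*3) + (-9434 - 2584)) - 1*(-22512) = sqrt((80 + 9) - 12018) + 22512 = sqrt(89 - 12018) + 22512 = sqrt(-11929) + 22512 = I*sqrt(11929) + 22512 = 22512 + I*sqrt(11929)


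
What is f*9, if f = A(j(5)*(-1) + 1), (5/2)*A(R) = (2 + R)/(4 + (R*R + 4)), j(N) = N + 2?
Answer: -18/55 ≈ -0.32727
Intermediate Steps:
j(N) = 2 + N
A(R) = 2*(2 + R)/(5*(8 + R**2)) (A(R) = 2*((2 + R)/(4 + (R*R + 4)))/5 = 2*((2 + R)/(4 + (R**2 + 4)))/5 = 2*((2 + R)/(4 + (4 + R**2)))/5 = 2*((2 + R)/(8 + R**2))/5 = 2*(2 + R)/(5*(8 + R**2)))
f = -2/55 (f = 2*(2 + ((2 + 5)*(-1) + 1))/(5*(8 + ((2 + 5)*(-1) + 1)**2)) = 2*(2 + (7*(-1) + 1))/(5*(8 + (7*(-1) + 1)**2)) = 2*(2 + (-7 + 1))/(5*(8 + (-7 + 1)**2)) = 2*(2 - 6)/(5*(8 + (-6)**2)) = (2/5)*(-4)/(8 + 36) = (2/5)*(-4)/44 = (2/5)*(1/44)*(-4) = -2/55 ≈ -0.036364)
f*9 = -2/55*9 = -18/55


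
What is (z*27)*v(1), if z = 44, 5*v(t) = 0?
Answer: 0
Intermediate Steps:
v(t) = 0 (v(t) = (⅕)*0 = 0)
(z*27)*v(1) = (44*27)*0 = 1188*0 = 0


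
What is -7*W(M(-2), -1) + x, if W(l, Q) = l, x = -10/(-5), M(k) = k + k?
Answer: 30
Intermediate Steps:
M(k) = 2*k
x = 2 (x = -10*(-1/5) = 2)
-7*W(M(-2), -1) + x = -14*(-2) + 2 = -7*(-4) + 2 = 28 + 2 = 30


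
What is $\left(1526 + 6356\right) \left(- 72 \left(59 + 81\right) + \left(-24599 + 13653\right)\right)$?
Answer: $-165726932$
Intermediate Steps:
$\left(1526 + 6356\right) \left(- 72 \left(59 + 81\right) + \left(-24599 + 13653\right)\right) = 7882 \left(\left(-72\right) 140 - 10946\right) = 7882 \left(-10080 - 10946\right) = 7882 \left(-21026\right) = -165726932$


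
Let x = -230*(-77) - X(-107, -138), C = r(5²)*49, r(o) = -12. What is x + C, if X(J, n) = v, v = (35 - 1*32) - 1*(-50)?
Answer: 17069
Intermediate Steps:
C = -588 (C = -12*49 = -588)
v = 53 (v = (35 - 32) + 50 = 3 + 50 = 53)
X(J, n) = 53
x = 17657 (x = -230*(-77) - 1*53 = 17710 - 53 = 17657)
x + C = 17657 - 588 = 17069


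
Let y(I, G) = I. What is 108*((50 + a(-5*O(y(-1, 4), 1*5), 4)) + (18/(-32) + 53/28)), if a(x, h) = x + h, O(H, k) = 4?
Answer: 106839/28 ≈ 3815.7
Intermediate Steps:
a(x, h) = h + x
108*((50 + a(-5*O(y(-1, 4), 1*5), 4)) + (18/(-32) + 53/28)) = 108*((50 + (4 - 5*4)) + (18/(-32) + 53/28)) = 108*((50 + (4 - 20)) + (18*(-1/32) + 53*(1/28))) = 108*((50 - 16) + (-9/16 + 53/28)) = 108*(34 + 149/112) = 108*(3957/112) = 106839/28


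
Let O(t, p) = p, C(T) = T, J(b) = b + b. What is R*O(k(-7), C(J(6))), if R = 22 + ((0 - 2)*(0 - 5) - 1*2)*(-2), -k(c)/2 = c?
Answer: 72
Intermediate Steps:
J(b) = 2*b
k(c) = -2*c
R = 6 (R = 22 + (-2*(-5) - 2)*(-2) = 22 + (10 - 2)*(-2) = 22 + 8*(-2) = 22 - 16 = 6)
R*O(k(-7), C(J(6))) = 6*(2*6) = 6*12 = 72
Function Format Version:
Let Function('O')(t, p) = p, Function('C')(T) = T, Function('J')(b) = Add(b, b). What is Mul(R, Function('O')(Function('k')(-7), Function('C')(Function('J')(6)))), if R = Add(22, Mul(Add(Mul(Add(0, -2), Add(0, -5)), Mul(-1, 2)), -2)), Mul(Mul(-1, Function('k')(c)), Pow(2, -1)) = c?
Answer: 72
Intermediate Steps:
Function('J')(b) = Mul(2, b)
Function('k')(c) = Mul(-2, c)
R = 6 (R = Add(22, Mul(Add(Mul(-2, -5), -2), -2)) = Add(22, Mul(Add(10, -2), -2)) = Add(22, Mul(8, -2)) = Add(22, -16) = 6)
Mul(R, Function('O')(Function('k')(-7), Function('C')(Function('J')(6)))) = Mul(6, Mul(2, 6)) = Mul(6, 12) = 72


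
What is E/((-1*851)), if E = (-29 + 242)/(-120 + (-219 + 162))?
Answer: 71/50209 ≈ 0.0014141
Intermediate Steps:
E = -71/59 (E = 213/(-120 - 57) = 213/(-177) = 213*(-1/177) = -71/59 ≈ -1.2034)
E/((-1*851)) = -71/(59*((-1*851))) = -71/59/(-851) = -71/59*(-1/851) = 71/50209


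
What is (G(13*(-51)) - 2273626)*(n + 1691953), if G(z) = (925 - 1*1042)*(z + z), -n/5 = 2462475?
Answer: 22499194080248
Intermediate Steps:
n = -12312375 (n = -5*2462475 = -12312375)
G(z) = -234*z (G(z) = (925 - 1042)*(2*z) = -234*z)
(G(13*(-51)) - 2273626)*(n + 1691953) = (-3042*(-51) - 2273626)*(-12312375 + 1691953) = (-234*(-663) - 2273626)*(-10620422) = (155142 - 2273626)*(-10620422) = -2118484*(-10620422) = 22499194080248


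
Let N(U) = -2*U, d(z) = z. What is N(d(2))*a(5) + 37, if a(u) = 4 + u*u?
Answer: -79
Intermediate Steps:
a(u) = 4 + u**2
N(d(2))*a(5) + 37 = (-2*2)*(4 + 5**2) + 37 = -4*(4 + 25) + 37 = -4*29 + 37 = -116 + 37 = -79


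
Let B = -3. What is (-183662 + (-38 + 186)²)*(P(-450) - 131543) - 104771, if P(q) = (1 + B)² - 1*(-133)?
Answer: 21255866977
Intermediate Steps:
P(q) = 137 (P(q) = (1 - 3)² - 1*(-133) = (-2)² + 133 = 4 + 133 = 137)
(-183662 + (-38 + 186)²)*(P(-450) - 131543) - 104771 = (-183662 + (-38 + 186)²)*(137 - 131543) - 104771 = (-183662 + 148²)*(-131406) - 104771 = (-183662 + 21904)*(-131406) - 104771 = -161758*(-131406) - 104771 = 21255971748 - 104771 = 21255866977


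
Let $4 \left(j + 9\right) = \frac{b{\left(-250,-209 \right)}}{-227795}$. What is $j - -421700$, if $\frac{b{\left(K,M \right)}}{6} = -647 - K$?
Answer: $\frac{192118203881}{455590} \approx 4.2169 \cdot 10^{5}$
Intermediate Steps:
$b{\left(K,M \right)} = -3882 - 6 K$ ($b{\left(K,M \right)} = 6 \left(-647 - K\right) = -3882 - 6 K$)
$j = - \frac{4099119}{455590}$ ($j = -9 + \frac{\left(-3882 - -1500\right) \frac{1}{-227795}}{4} = -9 + \frac{\left(-3882 + 1500\right) \left(- \frac{1}{227795}\right)}{4} = -9 + \frac{\left(-2382\right) \left(- \frac{1}{227795}\right)}{4} = -9 + \frac{1}{4} \cdot \frac{2382}{227795} = -9 + \frac{1191}{455590} = - \frac{4099119}{455590} \approx -8.9974$)
$j - -421700 = - \frac{4099119}{455590} - -421700 = - \frac{4099119}{455590} + 421700 = \frac{192118203881}{455590}$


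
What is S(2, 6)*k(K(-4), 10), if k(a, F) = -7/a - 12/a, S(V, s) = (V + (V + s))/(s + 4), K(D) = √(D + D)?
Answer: 19*I*√2/4 ≈ 6.7175*I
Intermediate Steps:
K(D) = √2*√D (K(D) = √(2*D) = √2*√D)
S(V, s) = (s + 2*V)/(4 + s)
k(a, F) = -19/a
S(2, 6)*k(K(-4), 10) = ((6 + 2*2)/(4 + 6))*(-19*(-I*√2/4)) = ((6 + 4)/10)*(-19*(-I*√2/4)) = ((⅒)*10)*(-19*(-I*√2/4)) = 1*(-(-19)*I*√2/4) = 1*(19*I*√2/4) = 19*I*√2/4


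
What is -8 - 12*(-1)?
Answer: 4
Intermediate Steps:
-8 - 12*(-1) = -8 + 12 = 4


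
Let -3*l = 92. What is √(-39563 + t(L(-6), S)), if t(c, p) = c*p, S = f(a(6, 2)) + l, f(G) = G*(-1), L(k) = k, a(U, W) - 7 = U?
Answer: I*√39301 ≈ 198.24*I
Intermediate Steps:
a(U, W) = 7 + U
f(G) = -G
l = -92/3 (l = -⅓*92 = -92/3 ≈ -30.667)
S = -131/3 (S = -(7 + 6) - 92/3 = -1*13 - 92/3 = -13 - 92/3 = -131/3 ≈ -43.667)
√(-39563 + t(L(-6), S)) = √(-39563 - 6*(-131/3)) = √(-39563 + 262) = √(-39301) = I*√39301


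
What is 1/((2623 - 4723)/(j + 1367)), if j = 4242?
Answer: -5609/2100 ≈ -2.6710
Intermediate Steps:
1/((2623 - 4723)/(j + 1367)) = 1/((2623 - 4723)/(4242 + 1367)) = 1/(-2100/5609) = -5609/2100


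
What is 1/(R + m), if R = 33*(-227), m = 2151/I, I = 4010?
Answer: -4010/30036759 ≈ -0.00013350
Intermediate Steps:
m = 2151/4010 ≈ 0.53641
R = -7491
1/(R + m) = 1/(-7491 + 2151/4010) = 1/(-30036759/4010) = -4010/30036759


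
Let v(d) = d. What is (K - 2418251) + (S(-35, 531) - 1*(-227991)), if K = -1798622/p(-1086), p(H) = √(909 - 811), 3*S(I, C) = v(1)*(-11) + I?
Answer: -6570826/3 - 128473*√2 ≈ -2.3720e+6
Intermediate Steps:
S(I, C) = -11/3 + I/3 (S(I, C) = (1*(-11) + I)/3 = (-11 + I)/3 = -11/3 + I/3)
p(H) = 7*√2 (p(H) = √98 = 7*√2)
K = -128473*√2 (K = -1798622*√2/14 = -128473*√2 ≈ -1.8169e+5)
(K - 2418251) + (S(-35, 531) - 1*(-227991)) = (-128473*√2 - 2418251) + ((-11/3 + (⅓)*(-35)) - 1*(-227991)) = (-2418251 - 128473*√2) + ((-11/3 - 35/3) + 227991) = (-2418251 - 128473*√2) + (-46/3 + 227991) = (-2418251 - 128473*√2) + 683927/3 = -6570826/3 - 128473*√2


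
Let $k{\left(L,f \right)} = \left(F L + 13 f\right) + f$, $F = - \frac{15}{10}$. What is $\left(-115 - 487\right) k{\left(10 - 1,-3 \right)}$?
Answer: $33411$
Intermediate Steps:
$F = - \frac{3}{2}$ ($F = \left(-15\right) \frac{1}{10} = - \frac{3}{2} \approx -1.5$)
$k{\left(L,f \right)} = 14 f - \frac{3 L}{2}$ ($k{\left(L,f \right)} = \left(- \frac{3 L}{2} + 13 f\right) + f = \left(13 f - \frac{3 L}{2}\right) + f = 14 f - \frac{3 L}{2}$)
$\left(-115 - 487\right) k{\left(10 - 1,-3 \right)} = \left(-115 - 487\right) \left(14 \left(-3\right) - \frac{3 \left(10 - 1\right)}{2}\right) = - 602 \left(-42 - \frac{3 \left(10 - 1\right)}{2}\right) = - 602 \left(-42 - \frac{27}{2}\right) = \left(-602\right) \left(- \frac{111}{2}\right) = 33411$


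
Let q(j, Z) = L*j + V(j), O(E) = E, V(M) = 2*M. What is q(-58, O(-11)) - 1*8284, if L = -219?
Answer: 4302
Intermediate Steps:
q(j, Z) = -217*j (q(j, Z) = -219*j + 2*j = -217*j)
q(-58, O(-11)) - 1*8284 = -217*(-58) - 1*8284 = 12586 - 8284 = 4302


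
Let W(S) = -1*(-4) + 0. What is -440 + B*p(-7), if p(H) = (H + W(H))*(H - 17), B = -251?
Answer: -18512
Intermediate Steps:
W(S) = 4 (W(S) = 4 + 0 = 4)
p(H) = (-17 + H)*(4 + H) (p(H) = (H + 4)*(H - 17) = (4 + H)*(-17 + H) = (-17 + H)*(4 + H))
-440 + B*p(-7) = -440 - 251*(-68 + (-7)² - 13*(-7)) = -440 - 251*(-68 + 49 + 91) = -440 - 251*72 = -440 - 18072 = -18512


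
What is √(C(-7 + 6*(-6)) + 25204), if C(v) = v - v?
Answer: 2*√6301 ≈ 158.76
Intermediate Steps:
C(v) = 0
√(C(-7 + 6*(-6)) + 25204) = √(0 + 25204) = √25204 = 2*√6301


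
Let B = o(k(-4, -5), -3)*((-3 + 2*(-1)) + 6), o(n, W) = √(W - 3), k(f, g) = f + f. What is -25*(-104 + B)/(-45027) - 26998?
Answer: -1215641546/45027 + 25*I*√6/45027 ≈ -26998.0 + 0.00136*I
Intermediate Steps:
k(f, g) = 2*f
o(n, W) = √(-3 + W)
B = I*√6 (B = √(-3 - 3)*((-3 + 2*(-1)) + 6) = √(-6)*((-3 - 2) + 6) = (I*√6)*(-5 + 6) = (I*√6)*1 = I*√6 ≈ 2.4495*I)
-25*(-104 + B)/(-45027) - 26998 = -25*(-104 + I*√6)/(-45027) - 26998 = (2600 - 25*I*√6)*(-1/45027) - 26998 = (-2600/45027 + 25*I*√6/45027) - 26998 = -1215641546/45027 + 25*I*√6/45027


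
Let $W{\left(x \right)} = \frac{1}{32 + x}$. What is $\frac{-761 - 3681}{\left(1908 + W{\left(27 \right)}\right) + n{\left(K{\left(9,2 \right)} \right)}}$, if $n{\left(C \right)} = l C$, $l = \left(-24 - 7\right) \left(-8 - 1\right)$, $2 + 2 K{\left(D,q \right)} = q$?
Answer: $- \frac{262078}{112573} \approx -2.3281$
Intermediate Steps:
$K{\left(D,q \right)} = -1 + \frac{q}{2}$
$l = 279$ ($l = \left(-31\right) \left(-9\right) = 279$)
$n{\left(C \right)} = 279 C$
$\frac{-761 - 3681}{\left(1908 + W{\left(27 \right)}\right) + n{\left(K{\left(9,2 \right)} \right)}} = \frac{-761 - 3681}{\left(1908 + \frac{1}{32 + 27}\right) + 279 \left(-1 + \frac{1}{2} \cdot 2\right)} = - \frac{4442}{\left(1908 + \frac{1}{59}\right) + 279 \left(-1 + 1\right)} = - \frac{4442}{\left(1908 + \frac{1}{59}\right) + 279 \cdot 0} = - \frac{4442}{\frac{112573}{59} + 0} = - \frac{4442}{\frac{112573}{59}} = \left(-4442\right) \frac{59}{112573} = - \frac{262078}{112573}$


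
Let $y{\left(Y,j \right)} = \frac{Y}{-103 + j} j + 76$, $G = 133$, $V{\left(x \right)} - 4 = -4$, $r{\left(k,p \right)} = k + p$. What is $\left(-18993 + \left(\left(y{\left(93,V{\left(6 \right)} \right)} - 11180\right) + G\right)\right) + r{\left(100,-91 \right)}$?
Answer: $-29955$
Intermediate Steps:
$V{\left(x \right)} = 0$ ($V{\left(x \right)} = 4 - 4 = 0$)
$y{\left(Y,j \right)} = 76 + \frac{Y j}{-103 + j}$ ($y{\left(Y,j \right)} = \frac{Y}{-103 + j} j + 76 = \frac{Y j}{-103 + j} + 76 = 76 + \frac{Y j}{-103 + j}$)
$\left(-18993 + \left(\left(y{\left(93,V{\left(6 \right)} \right)} - 11180\right) + G\right)\right) + r{\left(100,-91 \right)} = \left(-18993 + \left(\left(\frac{-7828 + 76 \cdot 0 + 93 \cdot 0}{-103 + 0} - 11180\right) + 133\right)\right) + \left(100 - 91\right) = \left(-18993 + \left(\left(\frac{-7828 + 0 + 0}{-103} - 11180\right) + 133\right)\right) + 9 = \left(-18993 + \left(\left(\left(- \frac{1}{103}\right) \left(-7828\right) - 11180\right) + 133\right)\right) + 9 = \left(-18993 + \left(\left(76 - 11180\right) + 133\right)\right) + 9 = \left(-18993 + \left(-11104 + 133\right)\right) + 9 = \left(-18993 - 10971\right) + 9 = -29964 + 9 = -29955$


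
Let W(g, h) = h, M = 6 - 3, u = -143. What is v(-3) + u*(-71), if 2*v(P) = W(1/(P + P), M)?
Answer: 20309/2 ≈ 10155.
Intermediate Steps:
M = 3
v(P) = 3/2 (v(P) = (½)*3 = 3/2)
v(-3) + u*(-71) = 3/2 - 143*(-71) = 3/2 + 10153 = 20309/2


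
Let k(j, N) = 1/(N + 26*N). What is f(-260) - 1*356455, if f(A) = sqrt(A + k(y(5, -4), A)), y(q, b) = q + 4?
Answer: -356455 + 1351*I*sqrt(195)/1170 ≈ -3.5646e+5 + 16.125*I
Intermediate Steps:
y(q, b) = 4 + q
k(j, N) = 1/(27*N)
f(A) = sqrt(A + 1/(27*A))
f(-260) - 1*356455 = sqrt(3/(-260) + 81*(-260))/9 - 1*356455 = sqrt(3*(-1/260) - 21060)/9 - 356455 = sqrt(-3/260 - 21060)/9 - 356455 = sqrt(-5475603/260)/9 - 356455 = (1351*I*sqrt(195)/130)/9 - 356455 = 1351*I*sqrt(195)/1170 - 356455 = -356455 + 1351*I*sqrt(195)/1170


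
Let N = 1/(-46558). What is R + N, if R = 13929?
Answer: 648506381/46558 ≈ 13929.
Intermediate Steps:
N = -1/46558 ≈ -2.1479e-5
R + N = 13929 - 1/46558 = 648506381/46558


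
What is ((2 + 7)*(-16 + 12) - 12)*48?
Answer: -2304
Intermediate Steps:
((2 + 7)*(-16 + 12) - 12)*48 = (9*(-4) - 12)*48 = (-36 - 12)*48 = -48*48 = -2304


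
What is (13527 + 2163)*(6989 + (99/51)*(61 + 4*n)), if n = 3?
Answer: 1901973180/17 ≈ 1.1188e+8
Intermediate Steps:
(13527 + 2163)*(6989 + (99/51)*(61 + 4*n)) = (13527 + 2163)*(6989 + (99/51)*(61 + 4*3)) = 15690*(6989 + (99*(1/51))*(61 + 12)) = 15690*(6989 + (33/17)*73) = 15690*(6989 + 2409/17) = 15690*(121222/17) = 1901973180/17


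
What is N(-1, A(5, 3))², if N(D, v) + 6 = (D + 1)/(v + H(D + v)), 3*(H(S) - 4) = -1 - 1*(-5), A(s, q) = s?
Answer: 36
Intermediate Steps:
H(S) = 16/3 (H(S) = 4 + (-1 - 1*(-5))/3 = 4 + (-1 + 5)/3 = 4 + (⅓)*4 = 4 + 4/3 = 16/3)
N(D, v) = -6 + (1 + D)/(16/3 + v) (N(D, v) = -6 + (D + 1)/(v + 16/3) = -6 + (1 + D)/(16/3 + v))
N(-1, A(5, 3))² = (3*(-31 - 1 - 6*5)/(16 + 3*5))² = (3*(-31 - 1 - 30)/(16 + 15))² = (3*(-62)/31)² = (3*(1/31)*(-62))² = (-6)² = 36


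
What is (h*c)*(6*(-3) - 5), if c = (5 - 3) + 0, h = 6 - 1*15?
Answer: 414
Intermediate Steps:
h = -9 (h = 6 - 15 = -9)
c = 2 (c = 2 + 0 = 2)
(h*c)*(6*(-3) - 5) = (-9*2)*(6*(-3) - 5) = -18*(-18 - 5) = -18*(-23) = 414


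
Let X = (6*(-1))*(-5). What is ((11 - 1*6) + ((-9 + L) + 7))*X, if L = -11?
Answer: -240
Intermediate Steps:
X = 30 (X = -6*(-5) = 30)
((11 - 1*6) + ((-9 + L) + 7))*X = ((11 - 1*6) + ((-9 - 11) + 7))*30 = ((11 - 6) + (-20 + 7))*30 = (5 - 13)*30 = -8*30 = -240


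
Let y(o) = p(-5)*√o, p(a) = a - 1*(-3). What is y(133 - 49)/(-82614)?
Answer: 2*√21/41307 ≈ 0.00022188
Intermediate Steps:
p(a) = 3 + a (p(a) = a + 3 = 3 + a)
y(o) = -2*√o (y(o) = (3 - 5)*√o = -2*√o)
y(133 - 49)/(-82614) = -2*√(133 - 49)/(-82614) = -4*√21*(-1/82614) = 2*√21/41307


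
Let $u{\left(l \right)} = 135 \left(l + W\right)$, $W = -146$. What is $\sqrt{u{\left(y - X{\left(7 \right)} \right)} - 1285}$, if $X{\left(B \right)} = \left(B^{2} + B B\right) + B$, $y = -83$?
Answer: $5 i \sqrt{1855} \approx 215.35 i$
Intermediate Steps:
$X{\left(B \right)} = B + 2 B^{2}$ ($X{\left(B \right)} = \left(B^{2} + B^{2}\right) + B = 2 B^{2} + B = B + 2 B^{2}$)
$u{\left(l \right)} = -19710 + 135 l$ ($u{\left(l \right)} = 135 \left(l - 146\right) = 135 \left(-146 + l\right) = -19710 + 135 l$)
$\sqrt{u{\left(y - X{\left(7 \right)} \right)} - 1285} = \sqrt{\left(-19710 + 135 \left(-83 - 7 \left(1 + 2 \cdot 7\right)\right)\right) - 1285} = \sqrt{\left(-19710 + 135 \left(-83 - 7 \left(1 + 14\right)\right)\right) - 1285} = \sqrt{\left(-19710 + 135 \left(-83 - 7 \cdot 15\right)\right) - 1285} = \sqrt{\left(-19710 + 135 \left(-83 - 105\right)\right) - 1285} = \sqrt{\left(-19710 + 135 \left(-188\right)\right) - 1285} = \sqrt{\left(-19710 - 25380\right) - 1285} = \sqrt{-45090 - 1285} = \sqrt{-46375} = 5 i \sqrt{1855}$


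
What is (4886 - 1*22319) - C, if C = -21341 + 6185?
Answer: -2277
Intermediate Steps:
C = -15156
(4886 - 1*22319) - C = (4886 - 1*22319) - 1*(-15156) = (4886 - 22319) + 15156 = -17433 + 15156 = -2277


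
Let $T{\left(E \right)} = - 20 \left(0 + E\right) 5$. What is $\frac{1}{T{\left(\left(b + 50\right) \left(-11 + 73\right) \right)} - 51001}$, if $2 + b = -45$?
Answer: $- \frac{1}{69601} \approx -1.4368 \cdot 10^{-5}$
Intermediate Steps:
$b = -47$ ($b = -2 - 45 = -47$)
$T{\left(E \right)} = - 100 E$ ($T{\left(E \right)} = - 20 E 5 = - 20 \cdot 5 E = - 100 E$)
$\frac{1}{T{\left(\left(b + 50\right) \left(-11 + 73\right) \right)} - 51001} = \frac{1}{- 100 \left(-47 + 50\right) \left(-11 + 73\right) - 51001} = \frac{1}{- 100 \cdot 3 \cdot 62 - 51001} = \frac{1}{\left(-100\right) 186 - 51001} = \frac{1}{-18600 - 51001} = \frac{1}{-69601} = - \frac{1}{69601}$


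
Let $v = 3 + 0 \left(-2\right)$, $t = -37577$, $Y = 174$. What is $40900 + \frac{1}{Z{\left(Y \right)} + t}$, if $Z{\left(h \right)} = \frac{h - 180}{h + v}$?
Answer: $\frac{90677140441}{2217045} \approx 40900.0$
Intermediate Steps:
$v = 3$ ($v = 3 + 0 = 3$)
$Z{\left(h \right)} = \frac{-180 + h}{3 + h}$ ($Z{\left(h \right)} = \frac{h - 180}{h + 3} = \frac{-180 + h}{3 + h}$)
$40900 + \frac{1}{Z{\left(Y \right)} + t} = 40900 + \frac{1}{\frac{-180 + 174}{3 + 174} - 37577} = 40900 + \frac{1}{\frac{1}{177} \left(-6\right) - 37577} = 40900 + \frac{1}{- \frac{2}{59} - 37577} = 40900 + \frac{1}{- \frac{2217045}{59}} = 40900 - \frac{59}{2217045} = \frac{90677140441}{2217045}$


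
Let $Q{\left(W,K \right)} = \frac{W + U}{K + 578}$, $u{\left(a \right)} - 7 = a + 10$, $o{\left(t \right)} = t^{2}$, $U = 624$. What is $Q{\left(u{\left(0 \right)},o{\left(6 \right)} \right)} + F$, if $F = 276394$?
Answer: $\frac{169706557}{614} \approx 2.764 \cdot 10^{5}$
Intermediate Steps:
$u{\left(a \right)} = 17 + a$ ($u{\left(a \right)} = 7 + \left(a + 10\right) = 7 + \left(10 + a\right) = 17 + a$)
$Q{\left(W,K \right)} = \frac{624 + W}{578 + K}$ ($Q{\left(W,K \right)} = \frac{W + 624}{K + 578} = \frac{624 + W}{578 + K}$)
$Q{\left(u{\left(0 \right)},o{\left(6 \right)} \right)} + F = \frac{624 + \left(17 + 0\right)}{578 + 6^{2}} + 276394 = \frac{624 + 17}{578 + 36} + 276394 = \frac{1}{614} \cdot 641 + 276394 = \frac{641}{614} + 276394 = \frac{169706557}{614}$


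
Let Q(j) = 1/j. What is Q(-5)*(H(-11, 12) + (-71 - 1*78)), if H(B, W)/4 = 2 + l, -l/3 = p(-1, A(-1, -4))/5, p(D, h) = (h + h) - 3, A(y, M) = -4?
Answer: 573/25 ≈ 22.920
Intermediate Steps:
p(D, h) = -3 + 2*h (p(D, h) = 2*h - 3 = -3 + 2*h)
l = 33/5 (l = -3*(-3 + 2*(-4))/5 = -3*(-3 - 8)/5 = -(-33)/5 = -3*(-11/5) = 33/5 ≈ 6.6000)
H(B, W) = 172/5 (H(B, W) = 4*(2 + 33/5) = 4*(43/5) = 172/5)
Q(-5)*(H(-11, 12) + (-71 - 1*78)) = (172/5 + (-71 - 1*78))/(-5) = -(172/5 + (-71 - 78))/5 = -(172/5 - 149)/5 = -⅕*(-573/5) = 573/25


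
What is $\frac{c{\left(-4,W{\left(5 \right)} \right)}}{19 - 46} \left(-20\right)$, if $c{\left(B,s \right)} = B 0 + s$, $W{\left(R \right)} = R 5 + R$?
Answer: $\frac{200}{9} \approx 22.222$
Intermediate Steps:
$W{\left(R \right)} = 6 R$ ($W{\left(R \right)} = 5 R + R = 6 R$)
$c{\left(B,s \right)} = s$ ($c{\left(B,s \right)} = 0 + s = s$)
$\frac{c{\left(-4,W{\left(5 \right)} \right)}}{19 - 46} \left(-20\right) = \frac{6 \cdot 5}{19 - 46} \left(-20\right) = \frac{1}{-27} \cdot 30 \left(-20\right) = \left(- \frac{1}{27}\right) 30 \left(-20\right) = \left(- \frac{10}{9}\right) \left(-20\right) = \frac{200}{9}$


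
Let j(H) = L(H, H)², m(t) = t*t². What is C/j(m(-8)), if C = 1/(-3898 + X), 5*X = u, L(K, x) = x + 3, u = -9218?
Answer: -5/7437697348 ≈ -6.7225e-10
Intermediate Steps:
m(t) = t³
L(K, x) = 3 + x
X = -9218/5 (X = (⅕)*(-9218) = -9218/5 ≈ -1843.6)
j(H) = (3 + H)²
C = -5/28708 (C = 1/(-3898 - 9218/5) = 1/(-28708/5) = -5/28708 ≈ -0.00017417)
C/j(m(-8)) = -5/(28708*(3 + (-8)³)²) = -5/(28708*(3 - 512)²) = -5/(28708*((-509)²)) = -5/28708/259081 = -5/28708*1/259081 = -5/7437697348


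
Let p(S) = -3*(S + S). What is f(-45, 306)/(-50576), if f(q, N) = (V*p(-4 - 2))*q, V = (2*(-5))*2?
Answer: -2025/3161 ≈ -0.64062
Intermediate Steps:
V = -20 (V = -10*2 = -20)
p(S) = -6*S
f(q, N) = -720*q (f(q, N) = (-(-120)*(-4 - 2))*q = (-(-120)*(-6))*q = (-20*36)*q = -720*q)
f(-45, 306)/(-50576) = -720*(-45)/(-50576) = 32400*(-1/50576) = -2025/3161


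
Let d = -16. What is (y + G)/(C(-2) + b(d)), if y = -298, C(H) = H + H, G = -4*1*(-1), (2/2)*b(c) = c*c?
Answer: -7/6 ≈ -1.1667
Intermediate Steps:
b(c) = c² (b(c) = c*c = c²)
G = 4 (G = -4*(-1) = 4)
C(H) = 2*H
(y + G)/(C(-2) + b(d)) = (-298 + 4)/(2*(-2) + (-16)²) = -294/(-4 + 256) = -294/252 = -294*1/252 = -7/6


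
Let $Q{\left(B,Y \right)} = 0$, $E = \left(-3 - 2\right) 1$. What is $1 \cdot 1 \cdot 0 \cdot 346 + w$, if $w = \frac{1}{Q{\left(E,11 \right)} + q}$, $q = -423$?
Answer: $- \frac{1}{423} \approx -0.0023641$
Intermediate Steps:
$E = -5$ ($E = \left(-5\right) 1 = -5$)
$w = - \frac{1}{423}$ ($w = \frac{1}{0 - 423} = \frac{1}{-423} = - \frac{1}{423} \approx -0.0023641$)
$1 \cdot 1 \cdot 0 \cdot 346 + w = 1 \cdot 1 \cdot 0 \cdot 346 - \frac{1}{423} = 1 \cdot 0 \cdot 346 - \frac{1}{423} = 0 \cdot 346 - \frac{1}{423} = 0 - \frac{1}{423} = - \frac{1}{423}$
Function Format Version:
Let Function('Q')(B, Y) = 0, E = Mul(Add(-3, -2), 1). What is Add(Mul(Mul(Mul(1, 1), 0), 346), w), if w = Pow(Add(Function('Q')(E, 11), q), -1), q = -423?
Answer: Rational(-1, 423) ≈ -0.0023641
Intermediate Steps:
E = -5 (E = Mul(-5, 1) = -5)
w = Rational(-1, 423) (w = Pow(Add(0, -423), -1) = Pow(-423, -1) = Rational(-1, 423) ≈ -0.0023641)
Add(Mul(Mul(Mul(1, 1), 0), 346), w) = Add(Mul(Mul(Mul(1, 1), 0), 346), Rational(-1, 423)) = Add(Mul(Mul(1, 0), 346), Rational(-1, 423)) = Add(Mul(0, 346), Rational(-1, 423)) = Add(0, Rational(-1, 423)) = Rational(-1, 423)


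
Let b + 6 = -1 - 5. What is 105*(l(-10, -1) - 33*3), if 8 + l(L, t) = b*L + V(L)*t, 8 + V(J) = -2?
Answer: 2415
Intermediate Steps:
b = -12 (b = -6 + (-1 - 5) = -6 - 6 = -12)
V(J) = -10 (V(J) = -8 - 2 = -10)
l(L, t) = -8 - 12*L - 10*t (l(L, t) = -8 + (-12*L - 10*t) = -8 - 12*L - 10*t)
105*(l(-10, -1) - 33*3) = 105*((-8 - 12*(-10) - 10*(-1)) - 33*3) = 105*((-8 + 120 + 10) - 99) = 105*(122 - 99) = 105*23 = 2415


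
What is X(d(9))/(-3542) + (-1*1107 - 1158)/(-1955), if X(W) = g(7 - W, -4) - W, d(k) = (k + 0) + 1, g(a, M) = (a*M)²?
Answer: 33742/30107 ≈ 1.1207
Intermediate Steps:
g(a, M) = M²*a² (g(a, M) = (M*a)² = M²*a²)
d(k) = 1 + k (d(k) = k + 1 = 1 + k)
X(W) = -W + 16*(7 - W)² (X(W) = (-4)²*(7 - W)² - W = 16*(7 - W)² - W = -W + 16*(7 - W)²)
X(d(9))/(-3542) + (-1*1107 - 1158)/(-1955) = (-(1 + 9) + 16*(-7 + (1 + 9))²)/(-3542) + (-1*1107 - 1158)/(-1955) = (-1*10 + 16*(-7 + 10)²)*(-1/3542) + (-1107 - 1158)*(-1/1955) = (-10 + 16*3²)*(-1/3542) - 2265*(-1/1955) = (-10 + 16*9)*(-1/3542) + 453/391 = (-10 + 144)*(-1/3542) + 453/391 = 134*(-1/3542) + 453/391 = -67/1771 + 453/391 = 33742/30107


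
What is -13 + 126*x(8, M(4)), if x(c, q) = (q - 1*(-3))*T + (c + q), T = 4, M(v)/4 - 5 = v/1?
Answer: 25187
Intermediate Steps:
M(v) = 20 + 4*v (M(v) = 20 + 4*(v/1) = 20 + 4*(v*1) = 20 + 4*v)
x(c, q) = 12 + c + 5*q (x(c, q) = (q - 1*(-3))*4 + (c + q) = (q + 3)*4 + (c + q) = (3 + q)*4 + (c + q) = (12 + 4*q) + (c + q) = 12 + c + 5*q)
-13 + 126*x(8, M(4)) = -13 + 126*(12 + 8 + 5*(20 + 4*4)) = -13 + 126*(12 + 8 + 5*(20 + 16)) = -13 + 126*(12 + 8 + 5*36) = -13 + 126*(12 + 8 + 180) = -13 + 126*200 = -13 + 25200 = 25187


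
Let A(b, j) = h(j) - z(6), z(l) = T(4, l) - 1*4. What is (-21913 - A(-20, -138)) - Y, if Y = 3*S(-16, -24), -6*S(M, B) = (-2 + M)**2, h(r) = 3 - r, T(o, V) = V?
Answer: -21890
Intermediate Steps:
S(M, B) = -(-2 + M)**2/6
z(l) = -4 + l (z(l) = l - 1*4 = l - 4 = -4 + l)
A(b, j) = 1 - j (A(b, j) = (3 - j) - (-4 + 6) = (3 - j) - 1*2 = (3 - j) - 2 = 1 - j)
Y = -162 (Y = 3*(-(-2 - 16)**2/6) = 3*(-1/6*(-18)**2) = 3*(-1/6*324) = 3*(-54) = -162)
(-21913 - A(-20, -138)) - Y = (-21913 - (1 - 1*(-138))) - 1*(-162) = (-21913 - (1 + 138)) + 162 = (-21913 - 1*139) + 162 = (-21913 - 139) + 162 = -22052 + 162 = -21890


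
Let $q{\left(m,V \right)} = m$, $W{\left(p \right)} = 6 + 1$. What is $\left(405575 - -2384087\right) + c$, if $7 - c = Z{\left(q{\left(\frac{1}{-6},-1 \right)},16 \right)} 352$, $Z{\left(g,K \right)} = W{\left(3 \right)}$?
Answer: $2787205$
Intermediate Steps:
$W{\left(p \right)} = 7$
$Z{\left(g,K \right)} = 7$
$c = -2457$ ($c = 7 - 7 \cdot 352 = 7 - 2464 = -2457$)
$\left(405575 - -2384087\right) + c = \left(405575 - -2384087\right) - 2457 = \left(405575 + 2384087\right) - 2457 = 2789662 - 2457 = 2787205$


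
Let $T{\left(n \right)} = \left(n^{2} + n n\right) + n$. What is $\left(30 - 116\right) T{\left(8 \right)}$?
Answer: $-11696$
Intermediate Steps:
$T{\left(n \right)} = n + 2 n^{2}$ ($T{\left(n \right)} = \left(n^{2} + n^{2}\right) + n = 2 n^{2} + n = n + 2 n^{2}$)
$\left(30 - 116\right) T{\left(8 \right)} = \left(30 - 116\right) 8 \left(1 + 2 \cdot 8\right) = - 86 \cdot 8 \left(1 + 16\right) = - 86 \cdot 8 \cdot 17 = \left(-86\right) 136 = -11696$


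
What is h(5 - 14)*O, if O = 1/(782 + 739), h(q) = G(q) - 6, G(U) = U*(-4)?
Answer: 10/507 ≈ 0.019724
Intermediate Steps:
G(U) = -4*U
h(q) = -6 - 4*q (h(q) = -4*q - 6 = -6 - 4*q)
O = 1/1521 ≈ 0.00065746
h(5 - 14)*O = (-6 - 4*(5 - 14))*(1/1521) = (-6 - 4*(-9))*(1/1521) = (-6 + 36)*(1/1521) = 30*(1/1521) = 10/507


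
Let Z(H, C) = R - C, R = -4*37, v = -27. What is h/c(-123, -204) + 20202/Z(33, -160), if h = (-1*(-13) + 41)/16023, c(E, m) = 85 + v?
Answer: 521511281/309778 ≈ 1683.5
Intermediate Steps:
c(E, m) = 58 (c(E, m) = 85 - 27 = 58)
R = -148
Z(H, C) = -148 - C
h = 18/5341 (h = (13 + 41)*(1/16023) = 54*(1/16023) = 18/5341 ≈ 0.0033702)
h/c(-123, -204) + 20202/Z(33, -160) = (18/5341)/58 + 20202/(-148 - 1*(-160)) = (18/5341)*(1/58) + 20202/(-148 + 160) = 9/154889 + 20202/12 = 9/154889 + 20202*(1/12) = 9/154889 + 3367/2 = 521511281/309778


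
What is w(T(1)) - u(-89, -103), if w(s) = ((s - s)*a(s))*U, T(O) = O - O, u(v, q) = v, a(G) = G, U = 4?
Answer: 89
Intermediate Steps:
T(O) = 0
w(s) = 0 (w(s) = ((s - s)*s)*4 = (0*s)*4 = 0*4 = 0)
w(T(1)) - u(-89, -103) = 0 - 1*(-89) = 0 + 89 = 89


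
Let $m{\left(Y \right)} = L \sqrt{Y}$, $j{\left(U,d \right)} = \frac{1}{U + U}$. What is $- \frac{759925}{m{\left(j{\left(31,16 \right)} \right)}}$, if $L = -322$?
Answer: $\frac{759925 \sqrt{62}}{322} \approx 18583.0$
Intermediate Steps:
$j{\left(U,d \right)} = \frac{1}{2 U}$
$m{\left(Y \right)} = - 322 \sqrt{Y}$
$- \frac{759925}{m{\left(j{\left(31,16 \right)} \right)}} = - \frac{759925}{\left(-322\right) \sqrt{\frac{1}{2 \cdot 31}}} = - \frac{759925}{\left(-322\right) \sqrt{\frac{1}{2} \cdot \frac{1}{31}}} = - \frac{759925}{\left(-322\right) \sqrt{\frac{1}{62}}} = - \frac{759925}{\left(-322\right) \frac{\sqrt{62}}{62}} = - \frac{759925}{\left(- \frac{161}{31}\right) \sqrt{62}} = - 759925 \left(- \frac{\sqrt{62}}{322}\right) = \frac{759925 \sqrt{62}}{322}$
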